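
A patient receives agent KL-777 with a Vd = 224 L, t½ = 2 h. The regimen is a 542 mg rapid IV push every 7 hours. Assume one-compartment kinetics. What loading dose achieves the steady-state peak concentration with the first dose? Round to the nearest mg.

595 mg

f = (1/2)^(7/2) ≈ 0.088388; accumulation ratio R = 1/(1−f) ≈ 1.09696.
Loading dose to hit Cmax,ss on first dose: D_load = D_maint·R ≈ 542 × 1.09696 ≈ 594.55 mg.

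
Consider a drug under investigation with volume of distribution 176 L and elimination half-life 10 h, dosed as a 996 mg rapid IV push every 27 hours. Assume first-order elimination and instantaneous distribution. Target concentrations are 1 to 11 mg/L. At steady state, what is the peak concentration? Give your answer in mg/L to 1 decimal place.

6.7 mg/L

k = ln2/t½ = ln2/10 ≈ 0.069315 h⁻¹; fraction remaining f = e^(−kτ) = e^(−0.069315×27) ≈ 0.1539.
Accumulation ratio R = 1/(1 − f) ≈ 1/0.8461 ≈ 1.1819.
Each bolus raises the concentration by D/Vd = 996/176 ≈ 5.659 mg/L.
Cmax,ss = C₀/(1 − f) ≈ 5.659/0.8461 ≈ 6.688 mg/L.
Peak 6.7 mg/L vs MTC 11 mg/L: below toxic threshold.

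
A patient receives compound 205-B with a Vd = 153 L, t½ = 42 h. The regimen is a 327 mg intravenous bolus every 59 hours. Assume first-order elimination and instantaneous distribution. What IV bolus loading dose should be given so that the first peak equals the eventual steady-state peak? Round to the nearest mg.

f = (1/2)^(59/42) ≈ 0.377680; accumulation ratio R = 1/(1−f) ≈ 1.60689.
Loading dose to hit Cmax,ss on first dose: D_load = D_maint·R ≈ 327 × 1.60689 ≈ 525.45 mg.

525 mg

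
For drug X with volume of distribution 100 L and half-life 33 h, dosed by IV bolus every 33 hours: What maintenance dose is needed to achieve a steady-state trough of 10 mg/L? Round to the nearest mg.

τ/t½ = 33/33 ≈ 1, so f = (1/2)^(33/33) ≈ 0.500000.
Cmin,ss = (D/Vd)·f/(1−f), so D = Cmin,ss·Vd·(1−f)/f.
D = 10 × 100 × (1−f)/f ≈ 10 × 100 × 1.00000 ≈ 1000.00 mg.

1000 mg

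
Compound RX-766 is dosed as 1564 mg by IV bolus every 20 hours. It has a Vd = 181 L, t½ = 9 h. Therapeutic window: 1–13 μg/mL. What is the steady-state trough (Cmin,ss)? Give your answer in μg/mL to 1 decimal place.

τ/t½ = 20/9 ≈ 2.2222, so fraction remaining f = (1/2)^(20/9) ≈ 0.2143.
Accumulation ratio R = 1/(1 − f) ≈ 1/0.7857 ≈ 1.2728.
Each bolus raises the concentration by D/Vd = 1564/181 ≈ 8.641 μg/mL.
Steady-state peak Cmax,ss = C₀·R ≈ 8.641 × 1.2728 ≈ 10.998 μg/mL.
One interval later, Cmin,ss = Cmax,ss·e^(−kτ) ≈ 10.998 × 0.2143 ≈ 2.357 μg/mL.
Trough 2.4 μg/mL vs MEC 1 μg/mL: adequate.

2.4 μg/mL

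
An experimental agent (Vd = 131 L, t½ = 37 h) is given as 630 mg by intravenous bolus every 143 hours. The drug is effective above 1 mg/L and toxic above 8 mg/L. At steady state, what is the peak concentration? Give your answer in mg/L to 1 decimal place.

τ/t½ = 143/37 ≈ 3.8649, so fraction remaining f = (1/2)^(143/37) ≈ 0.0686.
Accumulation ratio R = 1/(1 − f) ≈ 1/0.9314 ≈ 1.0737.
Each bolus raises the concentration by D/Vd = 630/131 ≈ 4.809 mg/L.
Steady-state peak Cmax,ss = C₀·R ≈ 4.809 × 1.0737 ≈ 5.163 mg/L.
Peak 5.2 mg/L vs MTC 8 mg/L: below toxic threshold.

5.2 mg/L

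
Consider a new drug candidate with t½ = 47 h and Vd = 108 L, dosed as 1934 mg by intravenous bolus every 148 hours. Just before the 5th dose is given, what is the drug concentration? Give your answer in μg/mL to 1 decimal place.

f = (1/2)^(τ/t½) = (1/2)^(148/47) ≈ 0.1127.
C₀ = D/Vd = 1934/108 ≈ 17.907 μg/mL.
Before the 5th dose, 4 doses have been given. Superposition: Cmin = C₀·(f + f² + … + f^4).
≈ 17.907 × (0.1127 + 0.0127 + 0.0014 + 0.0002) ≈ 17.907 × 0.1270 ≈ 2.274 μg/mL.

2.3 μg/mL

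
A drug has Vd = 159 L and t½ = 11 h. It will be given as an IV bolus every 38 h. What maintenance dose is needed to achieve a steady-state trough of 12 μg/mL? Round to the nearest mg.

19009 mg

τ/t½ = 38/11 ≈ 3.4545, so f = (1/2)^(38/11) ≈ 0.091218.
Cmin,ss = (D/Vd)·f/(1−f), so D = Cmin,ss·Vd·(1−f)/f.
D = 12 × 159 × (1−f)/f ≈ 12 × 159 × 9.96275 ≈ 19008.93 mg.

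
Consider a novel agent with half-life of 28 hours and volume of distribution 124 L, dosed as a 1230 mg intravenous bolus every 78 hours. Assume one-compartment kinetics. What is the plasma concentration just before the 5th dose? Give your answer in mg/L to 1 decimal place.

1.7 mg/L

f = (1/2)^(τ/t½) = (1/2)^(78/28) ≈ 0.1450.
C₀ = D/Vd = 1230/124 ≈ 9.919 mg/L.
Before the 5th dose, 4 doses have been given. Superposition: Cmin = C₀·(f + f² + … + f^4).
≈ 9.919 × (0.1450 + 0.0210 + 0.0030 + 0.0004) ≈ 9.919 × 0.1694 ≈ 1.680 mg/L.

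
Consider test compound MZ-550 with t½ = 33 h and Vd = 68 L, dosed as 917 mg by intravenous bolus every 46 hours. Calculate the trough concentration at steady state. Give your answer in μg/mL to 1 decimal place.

8.3 μg/mL

Over one 46-h interval, 46/33 ≈ 1.3939 half-lives elapse, leaving f ≈ 0.3805 of each dose.
At steady state, accumulation factor R = 1/(1 − e^(−kτ)) ≈ 1.6142.
Each bolus raises the concentration by D/Vd = 917/68 ≈ 13.485 μg/mL.
Steady-state peak Cmax,ss = C₀·R ≈ 13.485 × 1.6142 ≈ 21.767 μg/mL.
One interval later, Cmin,ss = Cmax,ss·e^(−kτ) ≈ 21.767 × 0.3805 ≈ 8.282 μg/mL.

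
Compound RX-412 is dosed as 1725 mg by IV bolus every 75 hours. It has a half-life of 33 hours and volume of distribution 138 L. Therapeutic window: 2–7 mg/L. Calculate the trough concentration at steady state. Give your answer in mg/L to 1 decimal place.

3.3 mg/L

τ/t½ = 75/33 ≈ 2.2727, so fraction remaining f = (1/2)^(75/33) ≈ 0.2069.
At steady state, accumulation factor R = 1/(1 − e^(−kτ)) ≈ 1.2609.
Single-dose peak C₀ = D/Vd = 1725/138 ≈ 12.500 mg/L.
Steady-state peak Cmax,ss = C₀·R ≈ 12.500 × 1.2609 ≈ 15.761 mg/L.
One interval later, Cmin,ss = Cmax,ss·e^(−kτ) ≈ 15.761 × 0.2069 ≈ 3.261 mg/L.
Trough 3.3 mg/L vs MEC 2 mg/L: adequate.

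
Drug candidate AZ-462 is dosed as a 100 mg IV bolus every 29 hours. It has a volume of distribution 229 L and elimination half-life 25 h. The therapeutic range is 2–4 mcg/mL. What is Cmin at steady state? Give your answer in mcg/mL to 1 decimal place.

0.4 mcg/mL

Over one 29-h interval, 29/25 ≈ 1.16 half-lives elapse, leaving f ≈ 0.4475 of each dose.
Accumulation ratio R = 1/(1 − f) ≈ 1/0.5525 ≈ 1.8100.
Each bolus raises the concentration by D/Vd = 100/229 ≈ 0.437 mcg/mL.
Cmax,ss = C₀/(1 − f) ≈ 0.437/0.5525 ≈ 0.791 mcg/mL.
Steady-state trough Cmin,ss = Cmax,ss·f ≈ 0.791 × 0.4475 ≈ 0.354 mcg/mL.
Trough 0.4 mcg/mL vs MEC 2 mcg/mL: subtherapeutic.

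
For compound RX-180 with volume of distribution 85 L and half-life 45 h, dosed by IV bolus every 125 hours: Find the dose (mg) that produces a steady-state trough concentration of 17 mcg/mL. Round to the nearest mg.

8465 mg

τ/t½ = 125/45 ≈ 2.7778, so f = (1/2)^(125/45) ≈ 0.145816.
Cmin,ss = (D/Vd)·f/(1−f), so D = Cmin,ss·Vd·(1−f)/f.
D = 17 × 85 × (1−f)/f ≈ 17 × 85 × 5.85796 ≈ 8464.75 mg.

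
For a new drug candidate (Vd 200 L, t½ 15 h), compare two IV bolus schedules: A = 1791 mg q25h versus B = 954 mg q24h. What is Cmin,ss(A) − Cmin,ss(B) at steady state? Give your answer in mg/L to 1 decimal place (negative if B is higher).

Regimen A: f = (1/2)^(25/15) ≈ 0.3150; Cmin,ss = (1791/200)·f/(1−f) ≈ 4.118 mg/L.
Regimen B: f = (1/2)^(24/15) ≈ 0.3299; Cmin,ss = (954/200)·f/(1−f) ≈ 2.348 mg/L.
Difference ≈ 4.118 − 2.348 ≈ 1.770 mg/L.

1.8 mg/L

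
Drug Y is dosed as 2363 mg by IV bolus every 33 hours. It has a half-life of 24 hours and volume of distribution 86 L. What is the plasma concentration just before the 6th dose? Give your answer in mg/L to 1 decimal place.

17.1 mg/L

f = (1/2)^(τ/t½) = (1/2)^(33/24) ≈ 0.3856.
C₀ = D/Vd = 2363/86 ≈ 27.477 mg/L.
Before the 6th dose, 5 doses have been given. Superposition: Cmin = C₀·(f + f² + … + f^5).
≈ 27.477 × (0.3856 + 0.1487 + 0.0573 + 0.0221 + 0.0085) ≈ 27.477 × 0.6222 ≈ 17.096 mg/L.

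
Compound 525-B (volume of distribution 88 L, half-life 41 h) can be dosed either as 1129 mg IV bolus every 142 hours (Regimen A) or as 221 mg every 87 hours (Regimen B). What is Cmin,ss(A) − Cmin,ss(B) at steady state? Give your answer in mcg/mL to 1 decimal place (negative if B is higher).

Regimen A: f = (1/2)^(142/41) ≈ 0.0907; Cmin,ss = (1129/88)·f/(1−f) ≈ 1.280 mcg/mL.
Regimen B: f = (1/2)^(87/41) ≈ 0.2297; Cmin,ss = (221/88)·f/(1−f) ≈ 0.749 mcg/mL.
Difference ≈ 1.280 − 0.749 ≈ 0.531 mcg/mL.

0.5 mcg/mL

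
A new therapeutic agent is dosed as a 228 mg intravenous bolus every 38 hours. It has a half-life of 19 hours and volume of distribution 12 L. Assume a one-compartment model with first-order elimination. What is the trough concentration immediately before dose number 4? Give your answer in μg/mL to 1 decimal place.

6.2 μg/mL

f = (1/2)^(τ/t½) = (1/2)^(38/19) ≈ 0.2500.
C₀ = D/Vd = 228/12 ≈ 19.000 μg/mL.
Before the 4th dose, 3 doses have been given. Superposition: Cmin = C₀·(f + f² + … + f^3).
≈ 19.000 × (0.2500 + 0.0625 + 0.0156) ≈ 19.000 × 0.3281 ≈ 6.234 μg/mL.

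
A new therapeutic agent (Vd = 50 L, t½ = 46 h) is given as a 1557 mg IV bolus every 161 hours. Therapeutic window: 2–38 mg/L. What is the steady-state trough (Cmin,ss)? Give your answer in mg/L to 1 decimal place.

3.0 mg/L

τ/t½ = 161/46 ≈ 3.5, so fraction remaining f = (1/2)^(161/46) ≈ 0.0884.
Accumulation ratio R = 1/(1 − f) ≈ 1/0.9116 ≈ 1.0970.
Each bolus raises the concentration by D/Vd = 1557/50 ≈ 31.140 mg/L.
Steady-state peak Cmax,ss = C₀·R ≈ 31.140 × 1.0970 ≈ 34.161 mg/L.
Steady-state trough Cmin,ss = Cmax,ss·f ≈ 34.161 × 0.0884 ≈ 3.020 mg/L.
Trough 3.0 mg/L vs MEC 2 mg/L: adequate.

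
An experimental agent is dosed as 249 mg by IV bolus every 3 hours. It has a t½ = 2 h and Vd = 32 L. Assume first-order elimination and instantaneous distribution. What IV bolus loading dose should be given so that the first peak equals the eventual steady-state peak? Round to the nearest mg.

f = (1/2)^(3/2) ≈ 0.353553; accumulation ratio R = 1/(1−f) ≈ 1.54692.
Loading dose to hit Cmax,ss on first dose: D_load = D_maint·R ≈ 249 × 1.54692 ≈ 385.18 mg.

385 mg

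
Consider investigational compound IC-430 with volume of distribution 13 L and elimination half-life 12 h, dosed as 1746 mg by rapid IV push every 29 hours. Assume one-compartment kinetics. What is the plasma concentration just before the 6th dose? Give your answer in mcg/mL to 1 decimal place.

f = (1/2)^(τ/t½) = (1/2)^(29/12) ≈ 0.1873.
C₀ = D/Vd = 1746/13 ≈ 134.308 mcg/mL.
Before the 6th dose, 5 doses have been given. Superposition: Cmin = C₀·(f + f² + … + f^5).
≈ 134.308 × (0.1873 + 0.0351 + 0.0066 + 0.0012 + 0.0002) ≈ 134.308 × 0.2304 ≈ 30.945 mcg/mL.

30.9 mcg/mL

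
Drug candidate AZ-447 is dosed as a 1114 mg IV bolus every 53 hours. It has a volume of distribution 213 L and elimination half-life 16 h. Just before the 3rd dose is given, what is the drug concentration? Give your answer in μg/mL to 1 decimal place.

0.6 μg/mL

f = (1/2)^(τ/t½) = (1/2)^(53/16) ≈ 0.1007.
C₀ = D/Vd = 1114/213 ≈ 5.230 μg/mL.
Before the 3rd dose, 2 doses have been given. Superposition: Cmin = C₀·(f + f²).
≈ 5.230 × (0.1007 + 0.0101) ≈ 5.230 × 0.1108 ≈ 0.579 μg/mL.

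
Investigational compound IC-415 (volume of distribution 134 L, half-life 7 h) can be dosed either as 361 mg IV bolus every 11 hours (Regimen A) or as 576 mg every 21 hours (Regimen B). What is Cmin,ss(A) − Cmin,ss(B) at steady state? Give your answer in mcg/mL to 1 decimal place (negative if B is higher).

0.8 mcg/mL

Regimen A: f = (1/2)^(11/7) ≈ 0.3365; Cmin,ss = (361/134)·f/(1−f) ≈ 1.366 mcg/mL.
Regimen B: f = (1/2)^(21/7) ≈ 0.1250; Cmin,ss = (576/134)·f/(1−f) ≈ 0.614 mcg/mL.
Difference ≈ 1.366 − 0.614 ≈ 0.752 mcg/mL.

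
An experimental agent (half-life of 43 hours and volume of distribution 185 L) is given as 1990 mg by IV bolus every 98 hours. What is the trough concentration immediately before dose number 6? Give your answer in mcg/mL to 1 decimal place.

f = (1/2)^(τ/t½) = (1/2)^(98/43) ≈ 0.2060.
C₀ = D/Vd = 1990/185 ≈ 10.757 mcg/mL.
Before the 6th dose, 5 doses have been given. Superposition: Cmin = C₀·(f + f² + … + f^5).
≈ 10.757 × (0.2060 + 0.0424 + 0.0087 + 0.0018 + 0.0004) ≈ 10.757 × 0.2593 ≈ 2.789 mcg/mL.

2.8 mcg/mL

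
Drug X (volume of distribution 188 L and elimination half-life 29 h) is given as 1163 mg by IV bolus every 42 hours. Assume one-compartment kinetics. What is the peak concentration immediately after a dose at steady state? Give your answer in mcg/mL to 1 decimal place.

9.8 mcg/mL

Over one 42-h interval, 42/29 ≈ 1.4483 half-lives elapse, leaving f ≈ 0.3665 of each dose.
At steady state, accumulation factor R = 1/(1 − e^(−kτ)) ≈ 1.5785.
Single-dose peak C₀ = D/Vd = 1163/188 ≈ 6.186 mcg/mL.
Steady-state peak Cmax,ss = C₀·R ≈ 6.186 × 1.5785 ≈ 9.765 mcg/mL.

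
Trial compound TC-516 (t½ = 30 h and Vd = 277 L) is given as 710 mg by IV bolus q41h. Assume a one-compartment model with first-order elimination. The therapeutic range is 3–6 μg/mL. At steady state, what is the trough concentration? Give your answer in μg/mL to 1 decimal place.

τ/t½ = 41/30 ≈ 1.3667, so fraction remaining f = (1/2)^(41/30) ≈ 0.3878.
At steady state, accumulation factor R = 1/(1 − e^(−kτ)) ≈ 1.6335.
Single-dose peak C₀ = D/Vd = 710/277 ≈ 2.563 μg/mL.
Steady-state peak Cmax,ss = C₀·R ≈ 2.563 × 1.6335 ≈ 4.187 μg/mL.
Steady-state trough Cmin,ss = Cmax,ss·f ≈ 4.187 × 0.3878 ≈ 1.624 μg/mL.
Trough 1.6 μg/mL vs MEC 3 μg/mL: subtherapeutic.

1.6 μg/mL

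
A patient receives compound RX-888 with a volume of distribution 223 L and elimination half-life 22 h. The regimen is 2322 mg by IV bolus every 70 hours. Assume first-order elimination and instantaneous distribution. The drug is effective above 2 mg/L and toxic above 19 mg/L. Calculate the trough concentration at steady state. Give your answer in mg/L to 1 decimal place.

1.3 mg/L

Over one 70-h interval, 70/22 ≈ 3.1818 half-lives elapse, leaving f ≈ 0.1102 of each dose.
Each bolus raises the concentration by D/Vd = 2322/223 ≈ 10.413 mg/L.
Steady-state trough Cmin,ss = C₀·f/(1−f) ≈ 10.413 × 0.1102/0.8898 ≈ 1.290 mg/L.
Trough 1.3 mg/L vs MEC 2 mg/L: subtherapeutic.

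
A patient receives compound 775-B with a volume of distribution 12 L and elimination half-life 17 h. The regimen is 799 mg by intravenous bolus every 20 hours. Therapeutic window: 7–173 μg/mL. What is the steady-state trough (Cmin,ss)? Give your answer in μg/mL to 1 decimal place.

52.8 μg/mL

τ/t½ = 20/17 ≈ 1.1765, so fraction remaining f = (1/2)^(20/17) ≈ 0.4424.
Each bolus raises the concentration by D/Vd = 799/12 ≈ 66.583 μg/mL.
Steady-state trough Cmin,ss = C₀·f/(1−f) ≈ 66.583 × 0.4424/0.5576 ≈ 52.827 μg/mL.
Trough 52.8 μg/mL vs MEC 7 μg/mL: adequate.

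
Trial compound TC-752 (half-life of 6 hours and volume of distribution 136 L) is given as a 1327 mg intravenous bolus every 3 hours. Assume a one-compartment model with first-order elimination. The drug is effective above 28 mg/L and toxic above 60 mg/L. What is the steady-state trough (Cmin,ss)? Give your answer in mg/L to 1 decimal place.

23.6 mg/L

τ/t½ = 3/6 ≈ 0.5, so fraction remaining f = (1/2)^(3/6) ≈ 0.7071.
Single-dose peak C₀ = D/Vd = 1327/136 ≈ 9.757 mg/L.
Steady-state trough Cmin,ss = C₀·f/(1−f) ≈ 9.757 × 0.7071/0.2929 ≈ 23.555 mg/L.
Trough 23.6 mg/L vs MEC 28 mg/L: subtherapeutic.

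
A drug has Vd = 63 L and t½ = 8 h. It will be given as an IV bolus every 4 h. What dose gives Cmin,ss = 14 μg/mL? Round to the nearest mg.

τ/t½ = 4/8 ≈ 0.5, so f = (1/2)^(4/8) ≈ 0.707107.
Cmin,ss = (D/Vd)·f/(1−f), so D = Cmin,ss·Vd·(1−f)/f.
D = 14 × 63 × (1−f)/f ≈ 14 × 63 × 0.41421 ≈ 365.33 mg.

365 mg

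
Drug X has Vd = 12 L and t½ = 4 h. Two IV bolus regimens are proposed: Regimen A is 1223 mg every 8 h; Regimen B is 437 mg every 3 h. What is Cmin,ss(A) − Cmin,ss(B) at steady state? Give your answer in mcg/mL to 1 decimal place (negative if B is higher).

-19.4 mcg/mL

Regimen A: f = (1/2)^(8/4) ≈ 0.2500; Cmin,ss = (1223/12)·f/(1−f) ≈ 33.972 mcg/mL.
Regimen B: f = (1/2)^(3/4) ≈ 0.5946; Cmin,ss = (437/12)·f/(1−f) ≈ 53.412 mcg/mL.
Difference ≈ 33.972 − 53.412 ≈ -19.440 mcg/mL.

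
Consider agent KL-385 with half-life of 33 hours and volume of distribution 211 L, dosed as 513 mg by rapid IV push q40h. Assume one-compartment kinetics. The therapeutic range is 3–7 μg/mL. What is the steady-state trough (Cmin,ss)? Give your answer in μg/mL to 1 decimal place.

1.8 μg/mL

k = ln2/t½ = ln2/33 ≈ 0.021004 h⁻¹; fraction remaining f = e^(−kτ) = e^(−0.021004×40) ≈ 0.4316.
Each bolus raises the concentration by D/Vd = 513/211 ≈ 2.431 μg/mL.
Steady-state trough Cmin,ss = C₀·f/(1−f) ≈ 2.431 × 0.4316/0.5684 ≈ 1.846 μg/mL.
Trough 1.8 μg/mL vs MEC 3 μg/mL: subtherapeutic.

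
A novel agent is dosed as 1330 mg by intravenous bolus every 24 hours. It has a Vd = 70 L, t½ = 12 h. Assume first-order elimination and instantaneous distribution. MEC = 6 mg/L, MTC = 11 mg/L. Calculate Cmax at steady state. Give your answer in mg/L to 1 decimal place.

The dosing interval is 2 half-lives, so f = 2^(−2) = 0.25.
Accumulation ratio R = 1/(1 − f) = 1/0.75 = 4/3.
Single-dose peak C₀ = D/Vd = 1330/70 = 19 mg/L.
Steady-state peak Cmax,ss = C₀·R = 19 × 4/3 ≈ 25.333 mg/L.
Peak 25.3 mg/L vs MTC 11 mg/L: exceeds toxic threshold.

25.3 mg/L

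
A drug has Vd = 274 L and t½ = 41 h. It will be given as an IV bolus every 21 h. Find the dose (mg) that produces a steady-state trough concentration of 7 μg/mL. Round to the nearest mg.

817 mg

τ/t½ = 21/41 ≈ 0.5122, so f = (1/2)^(21/41) ≈ 0.701155.
Cmin,ss = (D/Vd)·f/(1−f), so D = Cmin,ss·Vd·(1−f)/f.
D = 7 × 274 × (1−f)/f ≈ 7 × 274 × 0.42622 ≈ 817.49 mg.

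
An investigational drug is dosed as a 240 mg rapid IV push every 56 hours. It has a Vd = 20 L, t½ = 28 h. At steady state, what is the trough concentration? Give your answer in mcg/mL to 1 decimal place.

τ = 56 h = 2 half-lives, so f = (1/2)^2 = 0.25.
Accumulation ratio R = 1/(1 − f) = 1/0.75 = 4/3.
Single-dose peak C₀ = D/Vd = 240/20 = 12 mcg/mL.
Steady-state peak Cmax,ss = C₀·R = 12 × 4/3 ≈ 16.000 mcg/mL.
Steady-state trough Cmin,ss = Cmax,ss·f ≈ 16.000 × 0.25 ≈ 4.000 mcg/mL.

4.0 mcg/mL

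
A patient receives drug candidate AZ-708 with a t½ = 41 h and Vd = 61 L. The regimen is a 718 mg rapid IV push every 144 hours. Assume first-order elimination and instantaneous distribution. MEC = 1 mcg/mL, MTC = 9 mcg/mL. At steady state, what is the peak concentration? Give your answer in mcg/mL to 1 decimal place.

τ/t½ = 144/41 ≈ 3.5122, so fraction remaining f = (1/2)^(144/41) ≈ 0.0876.
At steady state, accumulation factor R = 1/(1 − e^(−kτ)) ≈ 1.0960.
Single-dose peak C₀ = D/Vd = 718/61 ≈ 11.770 mcg/mL.
Steady-state peak Cmax,ss = C₀·R ≈ 11.770 × 1.0960 ≈ 12.900 mcg/mL.
Peak 12.9 mcg/mL vs MTC 9 mcg/mL: exceeds toxic threshold.

12.9 mcg/mL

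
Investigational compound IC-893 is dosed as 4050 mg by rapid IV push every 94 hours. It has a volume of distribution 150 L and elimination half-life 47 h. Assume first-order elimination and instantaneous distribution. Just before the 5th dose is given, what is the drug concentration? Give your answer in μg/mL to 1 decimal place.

f = (1/2)^(τ/t½) = (1/2)^(94/47) ≈ 0.2500.
C₀ = D/Vd = 4050/150 ≈ 27.000 μg/mL.
Before the 5th dose, 4 doses have been given. Superposition: Cmin = C₀·(f + f² + … + f^4).
≈ 27.000 × (0.2500 + 0.0625 + 0.0156 + 0.0039) ≈ 27.000 × 0.3320 ≈ 8.964 μg/mL.

9.0 μg/mL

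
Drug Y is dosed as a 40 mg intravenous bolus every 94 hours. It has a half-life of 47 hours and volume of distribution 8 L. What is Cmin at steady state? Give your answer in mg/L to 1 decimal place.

The dosing interval is 2 half-lives, so f = 2^(−2) = 0.25.
Accumulation ratio R = 1/(1 − f) = 1/0.75 = 4/3.
Single-dose peak C₀ = D/Vd = 40/8 = 5 mg/L.
Steady-state peak Cmax,ss = C₀·R = 5 × 4/3 ≈ 6.667 mg/L.
Steady-state trough Cmin,ss = Cmax,ss·f ≈ 6.667 × 0.25 ≈ 1.667 mg/L.

1.7 mg/L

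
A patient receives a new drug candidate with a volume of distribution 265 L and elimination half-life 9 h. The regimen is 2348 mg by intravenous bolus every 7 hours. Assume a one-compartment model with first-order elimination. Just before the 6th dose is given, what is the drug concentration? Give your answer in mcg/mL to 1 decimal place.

11.6 mcg/mL

f = (1/2)^(τ/t½) = (1/2)^(7/9) ≈ 0.5833.
C₀ = D/Vd = 2348/265 ≈ 8.860 mcg/mL.
Before the 6th dose, 5 doses have been given. Superposition: Cmin = C₀·(f + f² + … + f^5).
≈ 8.860 × (0.5833 + 0.3402 + 0.1985 + 0.1158 + 0.0675) ≈ 8.860 × 1.3053 ≈ 11.565 mcg/mL.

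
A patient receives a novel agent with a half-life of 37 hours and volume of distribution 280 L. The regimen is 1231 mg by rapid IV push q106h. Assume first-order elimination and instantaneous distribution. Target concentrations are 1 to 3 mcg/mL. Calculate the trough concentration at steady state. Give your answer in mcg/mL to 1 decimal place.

k = ln2/t½ = ln2/37 ≈ 0.018734 h⁻¹; fraction remaining f = e^(−kτ) = e^(−0.018734×106) ≈ 0.1373.
Single-dose peak C₀ = D/Vd = 1231/280 ≈ 4.396 mcg/mL.
Steady-state trough Cmin,ss = C₀·f/(1−f) ≈ 4.396 × 0.1373/0.8627 ≈ 0.700 mcg/mL.
Trough 0.7 mcg/mL vs MEC 1 mcg/mL: subtherapeutic.

0.7 mcg/mL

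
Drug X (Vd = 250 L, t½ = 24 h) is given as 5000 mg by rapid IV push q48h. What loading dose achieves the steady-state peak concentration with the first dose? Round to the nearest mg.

f = (1/2)^(48/24) ≈ 0.250000; accumulation ratio R = 1/(1−f) ≈ 1.33333.
Loading dose to hit Cmax,ss on first dose: D_load = D_maint·R ≈ 5000 × 1.33333 ≈ 6666.65 mg.

6667 mg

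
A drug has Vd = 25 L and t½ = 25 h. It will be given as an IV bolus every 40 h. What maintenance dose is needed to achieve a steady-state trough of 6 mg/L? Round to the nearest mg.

τ/t½ = 40/25 ≈ 1.6, so f = (1/2)^(40/25) ≈ 0.329877.
Cmin,ss = (D/Vd)·f/(1−f), so D = Cmin,ss·Vd·(1−f)/f.
D = 6 × 25 × (1−f)/f ≈ 6 × 25 × 2.03143 ≈ 304.71 mg.

305 mg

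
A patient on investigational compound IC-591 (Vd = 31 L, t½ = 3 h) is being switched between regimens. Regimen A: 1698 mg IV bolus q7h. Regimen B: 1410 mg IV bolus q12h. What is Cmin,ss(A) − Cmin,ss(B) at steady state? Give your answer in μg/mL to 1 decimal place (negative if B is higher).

10.5 μg/mL

Regimen A: f = (1/2)^(7/3) ≈ 0.1984; Cmin,ss = (1698/31)·f/(1−f) ≈ 13.557 μg/mL.
Regimen B: f = (1/2)^(12/3) ≈ 0.0625; Cmin,ss = (1410/31)·f/(1−f) ≈ 3.032 μg/mL.
Difference ≈ 13.557 − 3.032 ≈ 10.525 μg/mL.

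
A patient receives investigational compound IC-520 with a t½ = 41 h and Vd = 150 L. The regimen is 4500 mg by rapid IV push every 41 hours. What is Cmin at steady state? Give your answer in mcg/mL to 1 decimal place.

30.0 mcg/mL

τ = 41 h = 1 half-life, so f = (1/2)^1 = 0.5.
Accumulation ratio R = 1/(1 − f) = 1/0.5 = 2/1.
Single-dose peak C₀ = D/Vd = 4500/150 = 30 mcg/mL.
Steady-state peak Cmax,ss = C₀·R = 30 × 2/1 ≈ 60.000 mcg/mL.
Steady-state trough Cmin,ss = Cmax,ss·f ≈ 60.000 × 0.5 ≈ 30.000 mcg/mL.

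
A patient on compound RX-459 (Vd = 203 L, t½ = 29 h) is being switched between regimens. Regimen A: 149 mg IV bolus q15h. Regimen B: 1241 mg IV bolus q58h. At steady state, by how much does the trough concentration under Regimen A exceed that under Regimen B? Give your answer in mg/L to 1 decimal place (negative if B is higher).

-0.3 mg/L

Regimen A: f = (1/2)^(15/29) ≈ 0.6987; Cmin,ss = (149/203)·f/(1−f) ≈ 1.702 mg/L.
Regimen B: f = (1/2)^(58/29) ≈ 0.2500; Cmin,ss = (1241/203)·f/(1−f) ≈ 2.038 mg/L.
Difference ≈ 1.702 − 2.038 ≈ -0.336 mg/L.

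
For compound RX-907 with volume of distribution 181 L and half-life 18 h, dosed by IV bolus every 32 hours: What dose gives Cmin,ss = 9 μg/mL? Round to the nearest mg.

τ/t½ = 32/18 ≈ 1.7778, so f = (1/2)^(32/18) ≈ 0.291632.
Cmin,ss = (D/Vd)·f/(1−f), so D = Cmin,ss·Vd·(1−f)/f.
D = 9 × 181 × (1−f)/f ≈ 9 × 181 × 2.42898 ≈ 3956.81 mg.

3957 mg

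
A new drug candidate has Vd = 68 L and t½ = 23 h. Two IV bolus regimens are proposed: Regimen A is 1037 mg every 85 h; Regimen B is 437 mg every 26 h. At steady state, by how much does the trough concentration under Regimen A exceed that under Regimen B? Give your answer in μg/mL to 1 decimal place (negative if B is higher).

Regimen A: f = (1/2)^(85/23) ≈ 0.0772; Cmin,ss = (1037/68)·f/(1−f) ≈ 1.276 μg/mL.
Regimen B: f = (1/2)^(26/23) ≈ 0.4568; Cmin,ss = (437/68)·f/(1−f) ≈ 5.404 μg/mL.
Difference ≈ 1.276 − 5.404 ≈ -4.128 μg/mL.

-4.1 μg/mL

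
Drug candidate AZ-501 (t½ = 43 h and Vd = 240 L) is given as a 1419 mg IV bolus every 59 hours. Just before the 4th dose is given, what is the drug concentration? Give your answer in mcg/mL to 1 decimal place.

3.5 mcg/mL

f = (1/2)^(τ/t½) = (1/2)^(59/43) ≈ 0.3863.
C₀ = D/Vd = 1419/240 ≈ 5.912 mcg/mL.
Before the 4th dose, 3 doses have been given. Superposition: Cmin = C₀·(f + f² + … + f^3).
≈ 5.912 × (0.3863 + 0.1492 + 0.0576) ≈ 5.912 × 0.5931 ≈ 3.506 mcg/mL.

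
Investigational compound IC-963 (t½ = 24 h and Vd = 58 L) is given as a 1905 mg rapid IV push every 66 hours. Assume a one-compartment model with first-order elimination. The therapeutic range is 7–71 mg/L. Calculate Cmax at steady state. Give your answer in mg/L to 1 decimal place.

38.6 mg/L

τ/t½ = 66/24 ≈ 2.75, so fraction remaining f = (1/2)^(66/24) ≈ 0.1487.
At steady state, accumulation factor R = 1/(1 − e^(−kτ)) ≈ 1.1747.
Each bolus raises the concentration by D/Vd = 1905/58 ≈ 32.845 mg/L.
Cmax,ss = C₀/(1 − f) ≈ 32.845/0.8513 ≈ 38.582 mg/L.
Peak 38.6 mg/L vs MTC 71 mg/L: below toxic threshold.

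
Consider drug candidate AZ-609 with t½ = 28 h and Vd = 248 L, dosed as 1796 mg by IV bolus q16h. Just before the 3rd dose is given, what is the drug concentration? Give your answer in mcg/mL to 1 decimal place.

8.2 mcg/mL

f = (1/2)^(τ/t½) = (1/2)^(16/28) ≈ 0.6730.
C₀ = D/Vd = 1796/248 ≈ 7.242 mcg/mL.
Before the 3rd dose, 2 doses have been given. Superposition: Cmin = C₀·(f + f²).
≈ 7.242 × (0.6730 + 0.4529) ≈ 7.242 × 1.1259 ≈ 8.154 mcg/mL.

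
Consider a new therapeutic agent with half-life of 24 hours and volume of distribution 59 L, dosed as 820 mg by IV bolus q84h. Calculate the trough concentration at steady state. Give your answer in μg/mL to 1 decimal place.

Over one 84-h interval, 84/24 ≈ 3.5 half-lives elapse, leaving f ≈ 0.0884 of each dose.
At steady state, accumulation factor R = 1/(1 − e^(−kτ)) ≈ 1.0970.
Single-dose peak C₀ = D/Vd = 820/59 ≈ 13.898 μg/mL.
Steady-state peak Cmax,ss = C₀·R ≈ 13.898 × 1.0970 ≈ 15.246 μg/mL.
Steady-state trough Cmin,ss = Cmax,ss·f ≈ 15.246 × 0.0884 ≈ 1.348 μg/mL.

1.3 μg/mL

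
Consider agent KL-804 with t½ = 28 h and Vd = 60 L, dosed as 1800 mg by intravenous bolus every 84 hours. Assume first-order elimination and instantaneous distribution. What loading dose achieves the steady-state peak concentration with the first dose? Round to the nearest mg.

2057 mg

f = (1/2)^(84/28) ≈ 0.125000; accumulation ratio R = 1/(1−f) ≈ 1.14286.
Loading dose to hit Cmax,ss on first dose: D_load = D_maint·R ≈ 1800 × 1.14286 ≈ 2057.15 mg.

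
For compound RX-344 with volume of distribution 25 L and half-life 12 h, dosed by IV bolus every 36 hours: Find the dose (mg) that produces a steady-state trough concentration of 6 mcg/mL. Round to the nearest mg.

1050 mg

τ/t½ = 36/12 ≈ 3, so f = (1/2)^(36/12) ≈ 0.125000.
Cmin,ss = (D/Vd)·f/(1−f), so D = Cmin,ss·Vd·(1−f)/f.
D = 6 × 25 × (1−f)/f ≈ 6 × 25 × 7.00000 ≈ 1050.00 mg.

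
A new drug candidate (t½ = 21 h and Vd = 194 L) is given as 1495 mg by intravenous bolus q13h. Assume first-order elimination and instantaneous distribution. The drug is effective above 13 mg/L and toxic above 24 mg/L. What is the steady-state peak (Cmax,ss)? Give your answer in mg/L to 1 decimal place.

τ/t½ = 13/21 ≈ 0.61905, so fraction remaining f = (1/2)^(13/21) ≈ 0.6511.
Accumulation ratio R = 1/(1 − f) ≈ 1/0.3489 ≈ 2.8662.
Single-dose peak C₀ = D/Vd = 1495/194 ≈ 7.706 mg/L.
Steady-state peak Cmax,ss = C₀·R ≈ 7.706 × 2.8662 ≈ 22.087 mg/L.
Peak 22.1 mg/L vs MTC 24 mg/L: below toxic threshold.

22.1 mg/L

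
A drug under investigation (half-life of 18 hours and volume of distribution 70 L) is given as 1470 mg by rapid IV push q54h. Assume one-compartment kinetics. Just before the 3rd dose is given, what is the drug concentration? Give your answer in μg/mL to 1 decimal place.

3.0 μg/mL

f = (1/2)^(τ/t½) = (1/2)^(54/18) ≈ 0.1250.
C₀ = D/Vd = 1470/70 ≈ 21.000 μg/mL.
Before the 3rd dose, 2 doses have been given. Superposition: Cmin = C₀·(f + f²).
≈ 21.000 × (0.1250 + 0.0156) ≈ 21.000 × 0.1406 ≈ 2.953 μg/mL.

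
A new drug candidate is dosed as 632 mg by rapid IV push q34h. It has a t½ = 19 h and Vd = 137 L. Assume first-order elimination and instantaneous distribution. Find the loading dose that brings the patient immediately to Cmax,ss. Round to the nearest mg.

889 mg

f = (1/2)^(34/19) ≈ 0.289278; accumulation ratio R = 1/(1−f) ≈ 1.40702.
Loading dose to hit Cmax,ss on first dose: D_load = D_maint·R ≈ 632 × 1.40702 ≈ 889.24 mg.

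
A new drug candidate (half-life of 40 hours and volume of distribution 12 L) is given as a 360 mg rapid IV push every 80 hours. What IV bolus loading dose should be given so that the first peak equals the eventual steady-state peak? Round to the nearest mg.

480 mg

f = (1/2)^(80/40) ≈ 0.250000; accumulation ratio R = 1/(1−f) ≈ 1.33333.
Loading dose to hit Cmax,ss on first dose: D_load = D_maint·R ≈ 360 × 1.33333 ≈ 480.00 mg.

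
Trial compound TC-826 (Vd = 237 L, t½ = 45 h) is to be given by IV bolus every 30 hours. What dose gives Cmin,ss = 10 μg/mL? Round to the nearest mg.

τ/t½ = 30/45 ≈ 0.66667, so f = (1/2)^(30/45) ≈ 0.629961.
Cmin,ss = (D/Vd)·f/(1−f), so D = Cmin,ss·Vd·(1−f)/f.
D = 10 × 237 × (1−f)/f ≈ 10 × 237 × 0.58740 ≈ 1392.14 mg.

1392 mg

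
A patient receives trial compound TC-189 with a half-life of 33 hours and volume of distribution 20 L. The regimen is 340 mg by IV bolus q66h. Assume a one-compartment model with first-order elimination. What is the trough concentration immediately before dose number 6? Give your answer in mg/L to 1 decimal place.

f = (1/2)^(τ/t½) = (1/2)^(66/33) ≈ 0.2500.
C₀ = D/Vd = 340/20 ≈ 17.000 mg/L.
Before the 6th dose, 5 doses have been given. Superposition: Cmin = C₀·(f + f² + … + f^5).
≈ 17.000 × (0.2500 + 0.0625 + 0.0156 + 0.0039 + 0.0010) ≈ 17.000 × 0.3330 ≈ 5.661 mg/L.

5.7 mg/L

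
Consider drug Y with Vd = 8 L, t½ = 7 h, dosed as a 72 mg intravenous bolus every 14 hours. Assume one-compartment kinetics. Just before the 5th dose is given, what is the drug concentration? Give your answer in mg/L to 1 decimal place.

f = (1/2)^(τ/t½) = (1/2)^(14/7) ≈ 0.2500.
C₀ = D/Vd = 72/8 ≈ 9.000 mg/L.
Before the 5th dose, 4 doses have been given. Superposition: Cmin = C₀·(f + f² + … + f^4).
≈ 9.000 × (0.2500 + 0.0625 + 0.0156 + 0.0039) ≈ 9.000 × 0.3320 ≈ 2.988 mg/L.

3.0 mg/L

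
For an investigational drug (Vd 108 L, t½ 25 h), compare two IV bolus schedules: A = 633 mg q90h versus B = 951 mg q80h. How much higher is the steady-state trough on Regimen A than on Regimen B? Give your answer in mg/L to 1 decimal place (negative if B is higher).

Regimen A: f = (1/2)^(90/25) ≈ 0.0825; Cmin,ss = (633/108)·f/(1−f) ≈ 0.527 mg/L.
Regimen B: f = (1/2)^(80/25) ≈ 0.1088; Cmin,ss = (951/108)·f/(1−f) ≈ 1.075 mg/L.
Difference ≈ 0.527 − 1.075 ≈ -0.548 mg/L.

-0.5 mg/L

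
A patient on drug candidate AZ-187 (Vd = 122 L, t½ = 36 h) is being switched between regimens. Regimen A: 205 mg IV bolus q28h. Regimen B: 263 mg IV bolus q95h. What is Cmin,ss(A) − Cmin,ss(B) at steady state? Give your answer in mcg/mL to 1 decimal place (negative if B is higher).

Regimen A: f = (1/2)^(28/36) ≈ 0.5833; Cmin,ss = (205/122)·f/(1−f) ≈ 2.352 mcg/mL.
Regimen B: f = (1/2)^(95/36) ≈ 0.1606; Cmin,ss = (263/122)·f/(1−f) ≈ 0.412 mcg/mL.
Difference ≈ 2.352 − 0.412 ≈ 1.940 mcg/mL.

1.9 mcg/mL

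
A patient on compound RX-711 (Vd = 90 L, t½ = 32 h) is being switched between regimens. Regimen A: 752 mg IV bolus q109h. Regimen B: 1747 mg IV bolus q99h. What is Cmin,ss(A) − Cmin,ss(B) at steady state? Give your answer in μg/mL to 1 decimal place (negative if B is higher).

-1.7 μg/mL

Regimen A: f = (1/2)^(109/32) ≈ 0.0943; Cmin,ss = (752/90)·f/(1−f) ≈ 0.870 μg/mL.
Regimen B: f = (1/2)^(99/32) ≈ 0.1171; Cmin,ss = (1747/90)·f/(1−f) ≈ 2.575 μg/mL.
Difference ≈ 0.870 − 2.575 ≈ -1.705 μg/mL.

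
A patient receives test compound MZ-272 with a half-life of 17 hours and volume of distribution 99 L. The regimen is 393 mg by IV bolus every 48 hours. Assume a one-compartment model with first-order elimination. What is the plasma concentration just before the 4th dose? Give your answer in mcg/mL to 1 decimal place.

f = (1/2)^(τ/t½) = (1/2)^(48/17) ≈ 0.1413.
C₀ = D/Vd = 393/99 ≈ 3.970 mcg/mL.
Before the 4th dose, 3 doses have been given. Superposition: Cmin = C₀·(f + f² + … + f^3).
≈ 3.970 × (0.1413 + 0.0200 + 0.0028) ≈ 3.970 × 0.1641 ≈ 0.651 mcg/mL.

0.7 mcg/mL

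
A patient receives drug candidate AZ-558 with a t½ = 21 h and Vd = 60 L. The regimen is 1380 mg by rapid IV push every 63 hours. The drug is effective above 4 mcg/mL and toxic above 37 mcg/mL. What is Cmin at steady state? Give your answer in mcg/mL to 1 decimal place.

3.3 mcg/mL

τ = 63 h = 3 half-lives, so f = (1/2)^3 = 0.125.
Accumulation ratio R = 1/(1 − f) = 1/0.875 = 8/7.
Single-dose peak C₀ = D/Vd = 1380/60 = 23 mcg/mL.
Steady-state peak Cmax,ss = C₀·R = 23 × 8/7 ≈ 26.286 mcg/mL.
Steady-state trough Cmin,ss = Cmax,ss·f ≈ 26.286 × 0.125 ≈ 3.286 mcg/mL.
Trough 3.3 mcg/mL vs MEC 4 mcg/mL: subtherapeutic.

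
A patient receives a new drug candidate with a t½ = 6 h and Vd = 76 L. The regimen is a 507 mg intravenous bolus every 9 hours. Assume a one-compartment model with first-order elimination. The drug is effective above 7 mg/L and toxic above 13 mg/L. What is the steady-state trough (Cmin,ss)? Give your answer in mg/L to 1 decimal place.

τ/t½ = 9/6 ≈ 1.5, so fraction remaining f = (1/2)^(9/6) ≈ 0.3536.
Accumulation ratio R = 1/(1 − f) ≈ 1/0.6464 ≈ 1.5470.
Single-dose peak C₀ = D/Vd = 507/76 ≈ 6.671 mg/L.
Steady-state peak Cmax,ss = C₀·R ≈ 6.671 × 1.5470 ≈ 10.320 mg/L.
Steady-state trough Cmin,ss = Cmax,ss·f ≈ 10.320 × 0.3536 ≈ 3.649 mg/L.
Trough 3.6 mg/L vs MEC 7 mg/L: subtherapeutic.

3.6 mg/L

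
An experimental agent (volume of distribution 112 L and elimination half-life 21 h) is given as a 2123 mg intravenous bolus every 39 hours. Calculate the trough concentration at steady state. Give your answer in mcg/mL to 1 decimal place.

7.2 mcg/mL

τ/t½ = 39/21 ≈ 1.8571, so fraction remaining f = (1/2)^(39/21) ≈ 0.2760.
At steady state, accumulation factor R = 1/(1 − e^(−kτ)) ≈ 1.3812.
Each bolus raises the concentration by D/Vd = 2123/112 ≈ 18.955 mcg/mL.
Cmax,ss = C₀/(1 − f) ≈ 18.955/0.7240 ≈ 26.181 mcg/mL.
Steady-state trough Cmin,ss = Cmax,ss·f ≈ 26.181 × 0.2760 ≈ 7.226 mcg/mL.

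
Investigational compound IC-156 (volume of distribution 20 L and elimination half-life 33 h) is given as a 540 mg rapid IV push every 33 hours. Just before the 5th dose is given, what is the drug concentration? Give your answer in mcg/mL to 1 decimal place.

25.3 mcg/mL

f = (1/2)^(τ/t½) = (1/2)^(33/33) ≈ 0.5000.
C₀ = D/Vd = 540/20 ≈ 27.000 mcg/mL.
Before the 5th dose, 4 doses have been given. Superposition: Cmin = C₀·(f + f² + … + f^4).
≈ 27.000 × (0.5000 + 0.2500 + 0.1250 + 0.0625) ≈ 27.000 × 0.9375 ≈ 25.312 mcg/mL.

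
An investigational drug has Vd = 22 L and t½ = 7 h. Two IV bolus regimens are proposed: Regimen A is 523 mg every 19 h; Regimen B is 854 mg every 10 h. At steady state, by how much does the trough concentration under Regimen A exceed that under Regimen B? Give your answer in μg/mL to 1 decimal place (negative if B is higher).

Regimen A: f = (1/2)^(19/7) ≈ 0.1524; Cmin,ss = (523/22)·f/(1−f) ≈ 4.274 μg/mL.
Regimen B: f = (1/2)^(10/7) ≈ 0.3715; Cmin,ss = (854/22)·f/(1−f) ≈ 22.945 μg/mL.
Difference ≈ 4.274 − 22.945 ≈ -18.671 μg/mL.

-18.7 μg/mL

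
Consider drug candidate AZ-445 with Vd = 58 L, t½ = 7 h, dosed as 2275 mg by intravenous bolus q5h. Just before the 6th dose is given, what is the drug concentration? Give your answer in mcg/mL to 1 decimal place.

f = (1/2)^(τ/t½) = (1/2)^(5/7) ≈ 0.6095.
C₀ = D/Vd = 2275/58 ≈ 39.224 mcg/mL.
Before the 6th dose, 5 doses have been given. Superposition: Cmin = C₀·(f + f² + … + f^5).
≈ 39.224 × (0.6095 + 0.3715 + 0.2264 + 0.1380 + 0.0841) ≈ 39.224 × 1.4295 ≈ 56.071 mcg/mL.

56.1 mcg/mL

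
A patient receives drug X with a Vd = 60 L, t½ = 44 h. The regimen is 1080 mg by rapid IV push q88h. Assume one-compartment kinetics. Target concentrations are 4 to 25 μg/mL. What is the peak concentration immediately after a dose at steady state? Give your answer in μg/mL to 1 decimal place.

24.0 μg/mL

τ = 88 h = 2 half-lives, so f = (1/2)^2 = 0.25.
Accumulation ratio R = 1/(1 − f) = 1/0.75 = 4/3.
Single-dose peak C₀ = D/Vd = 1080/60 = 18 μg/mL.
Steady-state peak Cmax,ss = C₀·R = 18 × 4/3 ≈ 24.000 μg/mL.
Peak 24.0 μg/mL vs MTC 25 μg/mL: below toxic threshold.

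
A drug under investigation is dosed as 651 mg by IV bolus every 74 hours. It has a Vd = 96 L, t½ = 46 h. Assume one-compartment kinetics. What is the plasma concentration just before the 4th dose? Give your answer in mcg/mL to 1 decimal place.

3.2 mcg/mL

f = (1/2)^(τ/t½) = (1/2)^(74/46) ≈ 0.3279.
C₀ = D/Vd = 651/96 ≈ 6.781 mcg/mL.
Before the 4th dose, 3 doses have been given. Superposition: Cmin = C₀·(f + f² + … + f^3).
≈ 6.781 × (0.3279 + 0.1075 + 0.0353) ≈ 6.781 × 0.4707 ≈ 3.192 mcg/mL.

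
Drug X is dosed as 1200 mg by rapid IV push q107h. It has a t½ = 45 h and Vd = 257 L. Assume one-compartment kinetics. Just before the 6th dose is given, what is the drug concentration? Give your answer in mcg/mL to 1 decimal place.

f = (1/2)^(τ/t½) = (1/2)^(107/45) ≈ 0.1924.
C₀ = D/Vd = 1200/257 ≈ 4.669 mcg/mL.
Before the 6th dose, 5 doses have been given. Superposition: Cmin = C₀·(f + f² + … + f^5).
≈ 4.669 × (0.1924 + 0.0370 + 0.0071 + 0.0014 + 0.0003) ≈ 4.669 × 0.2382 ≈ 1.112 mcg/mL.

1.1 mcg/mL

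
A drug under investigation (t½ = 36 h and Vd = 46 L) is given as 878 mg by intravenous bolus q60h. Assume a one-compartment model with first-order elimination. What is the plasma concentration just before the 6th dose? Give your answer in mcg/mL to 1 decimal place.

f = (1/2)^(τ/t½) = (1/2)^(60/36) ≈ 0.3150.
C₀ = D/Vd = 878/46 ≈ 19.087 mcg/mL.
Before the 6th dose, 5 doses have been given. Superposition: Cmin = C₀·(f + f² + … + f^5).
≈ 19.087 × (0.3150 + 0.0992 + 0.0313 + 0.0098 + 0.0031) ≈ 19.087 × 0.4584 ≈ 8.749 mcg/mL.

8.7 mcg/mL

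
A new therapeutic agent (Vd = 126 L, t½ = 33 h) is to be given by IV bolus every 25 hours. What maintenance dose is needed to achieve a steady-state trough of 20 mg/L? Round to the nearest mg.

1740 mg

τ/t½ = 25/33 ≈ 0.75758, so f = (1/2)^(25/33) ≈ 0.591489.
Cmin,ss = (D/Vd)·f/(1−f), so D = Cmin,ss·Vd·(1−f)/f.
D = 20 × 126 × (1−f)/f ≈ 20 × 126 × 0.69065 ≈ 1740.44 mg.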